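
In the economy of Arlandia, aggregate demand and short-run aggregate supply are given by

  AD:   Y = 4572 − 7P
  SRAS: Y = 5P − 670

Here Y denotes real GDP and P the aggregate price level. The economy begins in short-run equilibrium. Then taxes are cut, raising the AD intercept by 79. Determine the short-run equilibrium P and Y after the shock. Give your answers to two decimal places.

P = 443.42, Y = 1547.08

This is a positive demand shock: AD shifts right.
New AD: Y = 4651 − 7P.
Set AD = SRAS: 4651 − 7P = 5P − 670, so 5321 = 12P and P = 443.42.
Substituting into AD, Y = 1547.08.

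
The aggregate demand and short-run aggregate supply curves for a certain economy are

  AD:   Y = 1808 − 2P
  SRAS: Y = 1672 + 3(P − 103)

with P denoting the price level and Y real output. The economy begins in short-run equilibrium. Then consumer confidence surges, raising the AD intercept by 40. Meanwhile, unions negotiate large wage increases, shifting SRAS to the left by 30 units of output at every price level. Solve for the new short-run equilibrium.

After both shocks: AD is Y = 1848 − 2P and SRAS is Y = 1333 + 3P.
Setting them equal: 515 = 5P, so P = 103.
Y = 1848 − 2·103 = 1642.

P = 103, Y = 1642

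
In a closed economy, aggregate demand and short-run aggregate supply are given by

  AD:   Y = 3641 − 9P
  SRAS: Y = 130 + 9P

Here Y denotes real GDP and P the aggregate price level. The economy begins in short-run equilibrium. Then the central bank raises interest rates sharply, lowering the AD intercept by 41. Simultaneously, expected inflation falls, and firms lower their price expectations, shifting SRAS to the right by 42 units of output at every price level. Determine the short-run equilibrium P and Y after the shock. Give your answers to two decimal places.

P = 190.44, Y = 1886.00

After both shocks: AD is Y = 3600 − 9P and SRAS is Y = 172 + 9P.
Setting them equal: 3428 = 18P, so P = 190.44.
Substituting into AD, Y = 1886.00.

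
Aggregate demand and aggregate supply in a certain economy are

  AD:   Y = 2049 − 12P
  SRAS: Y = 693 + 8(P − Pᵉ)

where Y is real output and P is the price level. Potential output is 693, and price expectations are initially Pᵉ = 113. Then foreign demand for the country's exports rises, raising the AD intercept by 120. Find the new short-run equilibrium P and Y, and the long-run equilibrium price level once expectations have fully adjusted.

Short run: P = 119, Y = 741. Long run: P = 123.

AD shifts right: new AD is Y = 2169 − 12P. With Pᵉ = 113, SRAS is Y = 8P − 211.
Short run: 2169 − 12P = 8P − 211 gives 2380 = 20P, so P = 119 and Y = 2169 − 12·119 = 741.
Y = 741 is above potential 693; expectations adjust and SRAS shifts left until Y = 693.
Long run: on the new AD curve, 693 = 2169 − 12P gives P = 123.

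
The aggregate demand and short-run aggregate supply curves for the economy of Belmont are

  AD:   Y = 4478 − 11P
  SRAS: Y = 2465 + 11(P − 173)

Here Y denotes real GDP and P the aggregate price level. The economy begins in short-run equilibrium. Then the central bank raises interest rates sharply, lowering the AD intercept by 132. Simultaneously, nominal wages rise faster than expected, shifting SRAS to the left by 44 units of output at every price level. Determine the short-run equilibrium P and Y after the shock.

P = 174, Y = 2432

After both shocks: AD is Y = 4346 − 11P and SRAS is Y = 518 + 11P.
Setting them equal: 3828 = 22P, so P = 174.
Y = 4346 − 11·174 = 2432.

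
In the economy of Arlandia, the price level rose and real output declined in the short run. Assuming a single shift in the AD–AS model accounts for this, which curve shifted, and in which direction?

SRAS shifted left

P rose and Y fell. An AD shift moves P and Y in the same direction; an SRAS shift moves them in opposite directions.
Here P and Y moved in opposite directions, so the SRAS curve shifted.
Since Y fell, SRAS shifted left.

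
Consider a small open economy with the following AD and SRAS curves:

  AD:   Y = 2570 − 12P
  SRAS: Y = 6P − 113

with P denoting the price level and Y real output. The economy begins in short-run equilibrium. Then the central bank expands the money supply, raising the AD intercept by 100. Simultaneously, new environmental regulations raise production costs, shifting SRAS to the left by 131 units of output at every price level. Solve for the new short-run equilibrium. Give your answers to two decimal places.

After both shocks: AD is Y = 2670 − 12P and SRAS is Y = 6P − 244.
Setting them equal: 2914 = 18P, so P = 161.89.
Substituting into AD, Y = 727.33.

P = 161.89, Y = 727.33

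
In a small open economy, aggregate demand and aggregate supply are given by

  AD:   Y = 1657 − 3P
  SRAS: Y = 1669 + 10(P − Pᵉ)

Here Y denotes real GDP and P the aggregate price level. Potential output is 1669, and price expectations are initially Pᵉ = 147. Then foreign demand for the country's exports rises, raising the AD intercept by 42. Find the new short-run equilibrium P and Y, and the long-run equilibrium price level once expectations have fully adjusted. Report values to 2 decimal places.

AD shifts right: new AD is Y = 1699 − 3P. With Pᵉ = 147, SRAS is Y = 199 + 10P.
Short run: 1699 − 3P = 199 + 10P gives 1500 = 13P, so P = 115.38 and Y = 1699 − 3P = 1352.85.
Y = 1352.85 is below potential 1669; expectations adjust and SRAS shifts right until Y = 1669.
Long run: on the new AD curve, 1669 = 1699 − 3P gives P = 10.00.

Short run: P = 115.38, Y = 1352.85. Long run: P = 10.00.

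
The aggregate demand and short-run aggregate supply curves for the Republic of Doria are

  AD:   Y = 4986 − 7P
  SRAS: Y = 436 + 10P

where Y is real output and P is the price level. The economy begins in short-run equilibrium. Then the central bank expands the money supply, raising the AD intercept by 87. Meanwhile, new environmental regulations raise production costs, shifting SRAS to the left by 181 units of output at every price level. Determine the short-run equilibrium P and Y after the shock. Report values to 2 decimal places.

After both shocks: AD is Y = 5073 − 7P and SRAS is Y = 255 + 10P.
Setting them equal: 4818 = 17P, so P = 283.41.
Substituting into AD, Y = 3089.12.

P = 283.41, Y = 3089.12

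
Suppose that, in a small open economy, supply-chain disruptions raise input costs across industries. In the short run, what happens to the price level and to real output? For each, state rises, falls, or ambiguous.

This is an adverse supply shock: SRAS shifts left.
Moving along the downward-sloping AD curve, P rises and Y falls.

Price level: rises; output: falls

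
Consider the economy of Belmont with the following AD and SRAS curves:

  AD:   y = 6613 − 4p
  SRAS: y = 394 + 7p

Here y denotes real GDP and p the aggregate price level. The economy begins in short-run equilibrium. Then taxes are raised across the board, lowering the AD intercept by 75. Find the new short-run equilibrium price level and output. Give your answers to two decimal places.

p = 558.55, y = 4303.82

This is a negative demand shock: AD shifts left.
New AD: y = 6538 − 4p.
Set AD = SRAS: 6538 − 4p = 394 + 7p, so 6144 = 11p and p = 558.55.
Substituting into AD, y = 4303.82.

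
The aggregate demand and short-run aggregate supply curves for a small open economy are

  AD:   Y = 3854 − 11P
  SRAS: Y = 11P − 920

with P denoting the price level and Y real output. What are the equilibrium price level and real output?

P = 217, Y = 1467

Set AD = SRAS: 3854 − 11P = 11P − 920, so 4774 = 22P and P = 217.
Then Y = 3854 − 11·217 = 1467.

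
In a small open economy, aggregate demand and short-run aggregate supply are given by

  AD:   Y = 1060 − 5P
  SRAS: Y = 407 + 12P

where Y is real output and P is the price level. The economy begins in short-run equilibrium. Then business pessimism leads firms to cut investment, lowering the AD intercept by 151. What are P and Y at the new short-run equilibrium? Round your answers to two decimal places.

This is a negative demand shock: AD shifts left.
New AD: Y = 909 − 5P.
Set AD = SRAS: 909 − 5P = 407 + 12P, so 502 = 17P and P = 29.53.
Substituting into AD, Y = 761.35.

P = 29.53, Y = 761.35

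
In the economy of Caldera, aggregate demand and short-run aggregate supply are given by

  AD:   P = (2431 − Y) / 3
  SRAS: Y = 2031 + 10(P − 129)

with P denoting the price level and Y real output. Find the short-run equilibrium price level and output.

Write SRAS as Y = 2031 + 10P − 1290 = 741 + 10P.
Rearrange AD to Y = 2431 − 3P.
Set AD = SRAS: 2431 − 3P = 741 + 10P, so 1690 = 13P and P = 130.
Then Y = 2431 − 3·130 = 2041.

P = 130, Y = 2041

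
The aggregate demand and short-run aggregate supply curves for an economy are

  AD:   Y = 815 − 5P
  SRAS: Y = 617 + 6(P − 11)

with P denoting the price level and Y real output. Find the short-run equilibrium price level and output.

Write SRAS as Y = 617 + 6P − 66 = 551 + 6P.
Set AD = SRAS: 815 − 5P = 551 + 6P, so 264 = 11P and P = 24.
Then Y = 815 − 5·24 = 695.

P = 24, Y = 695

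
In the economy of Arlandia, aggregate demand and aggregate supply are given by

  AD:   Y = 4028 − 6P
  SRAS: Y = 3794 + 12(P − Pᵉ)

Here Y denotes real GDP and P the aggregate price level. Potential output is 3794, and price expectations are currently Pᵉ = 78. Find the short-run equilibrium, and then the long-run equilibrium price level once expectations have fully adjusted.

Short run: with Pᵉ = 78, SRAS is Y = 2858 + 12P. Setting AD = SRAS gives 1170 = 18P, so P = 65 and Y = 4028 − 6·65 = 3638.
Output 3638 is below potential 3794, so over time expected prices fall and SRAS shifts right until Y returns to 3794.
Long run: Y = 3794 on the AD curve gives 3794 = 4028 − 6P, so P = 39.

Short run: P = 65, Y = 3638. Long run: P = 39.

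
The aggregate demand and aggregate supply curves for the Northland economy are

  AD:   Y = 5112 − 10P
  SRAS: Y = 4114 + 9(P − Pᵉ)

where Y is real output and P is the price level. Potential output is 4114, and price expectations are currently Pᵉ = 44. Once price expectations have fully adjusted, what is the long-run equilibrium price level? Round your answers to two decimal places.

Long-run P = 99.80

Short run: with Pᵉ = 44, SRAS is Y = 3718 + 9P. Setting AD = SRAS gives 1394 = 19P, so P = 73.37 and Y = 5112 − 10P = 4378.32.
Output 4378.32 is above potential 4114, so over time expected prices rise and SRAS shifts left until Y returns to 4114.
Long run: Y = 4114 on the AD curve gives 4114 = 5112 − 10P, so P = 99.80.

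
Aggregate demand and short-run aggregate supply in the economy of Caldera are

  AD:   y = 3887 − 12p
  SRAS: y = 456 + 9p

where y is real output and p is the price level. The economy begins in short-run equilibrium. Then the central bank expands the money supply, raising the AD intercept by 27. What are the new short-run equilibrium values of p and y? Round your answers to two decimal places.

This is a positive demand shock: AD shifts right.
New AD: y = 3914 − 12p.
Set AD = SRAS: 3914 − 12p = 456 + 9p, so 3458 = 21p and p = 164.67.
Substituting into AD, y = 1938.00.

p = 164.67, y = 1938.00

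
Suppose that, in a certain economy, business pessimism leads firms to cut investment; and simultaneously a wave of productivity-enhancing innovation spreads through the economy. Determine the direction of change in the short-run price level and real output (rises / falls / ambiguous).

The first event is a negative demand shock: AD shifts left, which by itself pushes P down and Y down.
The second is a favourable supply shock: SRAS shifts right, which by itself pushes P down and Y up.
Both shocks push P down, so P falls. The two shocks push Y in opposite directions, so the effect on Y is ambiguous.

Price level: falls; output: ambiguous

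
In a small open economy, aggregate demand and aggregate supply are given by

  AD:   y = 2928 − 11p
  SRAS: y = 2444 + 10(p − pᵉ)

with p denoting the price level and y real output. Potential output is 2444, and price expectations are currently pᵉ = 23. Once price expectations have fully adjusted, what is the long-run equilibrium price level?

Short run: with pᵉ = 23, SRAS is y = 2214 + 10p. Setting AD = SRAS gives 714 = 21p, so p = 34 and y = 2928 − 11·34 = 2554.
Output 2554 is above potential 2444, so over time expected prices rise and SRAS shifts left until y returns to 2444.
Long run: y = 2444 on the AD curve gives 2444 = 2928 − 11p, so p = 44.

Long-run p = 44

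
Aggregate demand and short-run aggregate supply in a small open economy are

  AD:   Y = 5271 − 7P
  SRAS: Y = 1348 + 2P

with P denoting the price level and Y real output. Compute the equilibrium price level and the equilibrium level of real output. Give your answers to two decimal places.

Set AD = SRAS: 5271 − 7P = 1348 + 2P, so 3923 = 9P and P = 435.89.
Substituting into AD, Y = 5271 − 7P = 2219.78.

P = 435.89, Y = 2219.78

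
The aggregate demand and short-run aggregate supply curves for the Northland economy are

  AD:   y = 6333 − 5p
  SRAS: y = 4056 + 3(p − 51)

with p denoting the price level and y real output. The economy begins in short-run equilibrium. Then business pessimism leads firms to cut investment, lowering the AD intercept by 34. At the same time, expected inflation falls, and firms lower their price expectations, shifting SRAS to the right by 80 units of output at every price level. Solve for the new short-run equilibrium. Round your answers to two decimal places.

After both shocks: AD is y = 6299 − 5p and SRAS is y = 3983 + 3p.
Setting them equal: 2316 = 8p, so p = 289.50.
Substituting into AD, y = 4851.50.

p = 289.50, y = 4851.50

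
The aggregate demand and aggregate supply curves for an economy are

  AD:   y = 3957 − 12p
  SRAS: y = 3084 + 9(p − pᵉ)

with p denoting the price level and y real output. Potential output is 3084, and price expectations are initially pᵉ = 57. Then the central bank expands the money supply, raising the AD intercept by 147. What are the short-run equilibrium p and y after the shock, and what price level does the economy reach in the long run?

Short run: p = 73, y = 3228. Long run: p = 85.

AD shifts right: new AD is y = 4104 − 12p. With pᵉ = 57, SRAS is y = 2571 + 9p.
Short run: 4104 − 12p = 2571 + 9p gives 1533 = 21p, so p = 73 and y = 4104 − 12·73 = 3228.
y = 3228 is above potential 3084; expectations adjust and SRAS shifts left until y = 3084.
Long run: on the new AD curve, 3084 = 4104 − 12p gives p = 85.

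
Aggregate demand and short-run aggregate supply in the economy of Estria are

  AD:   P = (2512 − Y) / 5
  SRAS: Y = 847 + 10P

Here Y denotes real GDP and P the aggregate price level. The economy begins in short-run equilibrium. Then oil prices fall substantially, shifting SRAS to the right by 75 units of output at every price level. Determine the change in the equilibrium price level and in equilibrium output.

ΔP = -5, ΔY = +25

This is a positive supply shock: SRAS shifts right.
New SRAS: Y = 922 + 10P.
Set AD = SRAS: 2512 − 5P = 922 + 10P, so 1590 = 15P and P = 106.
Y = 2512 − 5·106 = 1982.
Initially P = 111, Y = 1957, so ΔP = -5 and ΔY = +25.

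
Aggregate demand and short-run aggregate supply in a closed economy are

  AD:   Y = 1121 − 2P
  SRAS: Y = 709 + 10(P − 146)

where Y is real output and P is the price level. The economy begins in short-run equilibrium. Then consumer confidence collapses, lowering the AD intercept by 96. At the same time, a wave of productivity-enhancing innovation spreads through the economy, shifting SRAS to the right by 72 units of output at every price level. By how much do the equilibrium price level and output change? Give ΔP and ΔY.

After both shocks: AD is Y = 1025 − 2P and SRAS is Y = 10P − 679.
Setting them equal: 1704 = 12P, so P = 142.
Y = 1025 − 2·142 = 741.
Initially P = 156, Y = 809, so ΔP = -14 and ΔY = -68.

ΔP = -14, ΔY = -68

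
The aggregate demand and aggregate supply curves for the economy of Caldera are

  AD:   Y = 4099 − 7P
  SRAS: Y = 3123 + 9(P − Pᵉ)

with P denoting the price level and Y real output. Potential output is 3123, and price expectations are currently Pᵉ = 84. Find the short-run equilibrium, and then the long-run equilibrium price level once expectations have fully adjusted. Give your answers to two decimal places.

Short run: P = 108.25, Y = 3341.25. Long run: P = 139.43.

Short run: with Pᵉ = 84, SRAS is Y = 2367 + 9P. Setting AD = SRAS gives 1732 = 16P, so P = 108.25 and Y = 4099 − 7P = 3341.25.
Output 3341.25 is above potential 3123, so over time expected prices rise and SRAS shifts left until Y returns to 3123.
Long run: Y = 3123 on the AD curve gives 3123 = 4099 − 7P, so P = 139.43.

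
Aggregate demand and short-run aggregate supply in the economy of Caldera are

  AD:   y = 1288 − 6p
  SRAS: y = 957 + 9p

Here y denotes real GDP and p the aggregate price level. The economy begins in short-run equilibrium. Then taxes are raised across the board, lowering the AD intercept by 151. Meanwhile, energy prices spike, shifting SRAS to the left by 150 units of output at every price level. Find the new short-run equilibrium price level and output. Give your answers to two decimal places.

p = 22.00, y = 1005.00

After both shocks: AD is y = 1137 − 6p and SRAS is y = 807 + 9p.
Setting them equal: 330 = 15p, so p = 22.00.
Substituting into AD, y = 1005.00.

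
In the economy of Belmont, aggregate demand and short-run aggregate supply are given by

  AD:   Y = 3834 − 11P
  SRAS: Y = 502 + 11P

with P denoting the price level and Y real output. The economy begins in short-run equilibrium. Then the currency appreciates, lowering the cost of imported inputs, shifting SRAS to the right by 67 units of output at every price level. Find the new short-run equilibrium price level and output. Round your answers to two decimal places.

P = 148.41, Y = 2201.50

This is a positive supply shock: SRAS shifts right.
New SRAS: Y = 569 + 11P.
Set AD = SRAS: 3834 − 11P = 569 + 11P, so 3265 = 22P and P = 148.41.
Substituting into AD, Y = 2201.50.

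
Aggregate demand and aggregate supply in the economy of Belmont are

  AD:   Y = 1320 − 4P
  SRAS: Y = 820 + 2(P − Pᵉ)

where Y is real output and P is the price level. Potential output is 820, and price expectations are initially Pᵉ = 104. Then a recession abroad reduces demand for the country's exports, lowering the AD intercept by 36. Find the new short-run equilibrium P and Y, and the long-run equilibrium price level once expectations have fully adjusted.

Short run: P = 112, Y = 836. Long run: P = 116.

AD shifts left: new AD is Y = 1284 − 4P. With Pᵉ = 104, SRAS is Y = 612 + 2P.
Short run: 1284 − 4P = 612 + 2P gives 672 = 6P, so P = 112 and Y = 1284 − 4·112 = 836.
Y = 836 is above potential 820; expectations adjust and SRAS shifts left until Y = 820.
Long run: on the new AD curve, 820 = 1284 − 4P gives P = 116.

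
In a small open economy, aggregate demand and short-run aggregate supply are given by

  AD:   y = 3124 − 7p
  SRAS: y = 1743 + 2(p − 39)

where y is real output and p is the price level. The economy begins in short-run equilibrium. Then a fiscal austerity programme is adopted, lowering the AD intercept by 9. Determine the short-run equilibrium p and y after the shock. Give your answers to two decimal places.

This is a negative demand shock: AD shifts left.
New AD: y = 3115 − 7p.
SRAS can be written y = 1665 + 2p.
Set AD = SRAS: 3115 − 7p = 1665 + 2p, so 1450 = 9p and p = 161.11.
Substituting into AD, y = 1987.22.

p = 161.11, y = 1987.22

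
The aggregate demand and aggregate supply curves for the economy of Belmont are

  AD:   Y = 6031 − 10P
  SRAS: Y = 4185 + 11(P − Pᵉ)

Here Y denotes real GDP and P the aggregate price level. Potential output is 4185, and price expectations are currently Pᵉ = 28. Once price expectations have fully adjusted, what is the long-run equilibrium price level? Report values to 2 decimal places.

Long-run P = 184.60

Short run: with Pᵉ = 28, SRAS is Y = 3877 + 11P. Setting AD = SRAS gives 2154 = 21P, so P = 102.57 and Y = 6031 − 10P = 5005.29.
Output 5005.29 is above potential 4185, so over time expected prices rise and SRAS shifts left until Y returns to 4185.
Long run: Y = 4185 on the AD curve gives 4185 = 6031 − 10P, so P = 184.60.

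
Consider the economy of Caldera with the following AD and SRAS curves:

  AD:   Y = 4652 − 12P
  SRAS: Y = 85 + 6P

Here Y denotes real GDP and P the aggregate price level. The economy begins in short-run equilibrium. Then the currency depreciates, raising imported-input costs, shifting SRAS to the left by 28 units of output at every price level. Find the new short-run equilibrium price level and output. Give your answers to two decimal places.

P = 255.28, Y = 1588.67

This is a negative supply shock: SRAS shifts left.
New SRAS: Y = 57 + 6P.
Set AD = SRAS: 4652 − 12P = 57 + 6P, so 4595 = 18P and P = 255.28.
Substituting into AD, Y = 1588.67.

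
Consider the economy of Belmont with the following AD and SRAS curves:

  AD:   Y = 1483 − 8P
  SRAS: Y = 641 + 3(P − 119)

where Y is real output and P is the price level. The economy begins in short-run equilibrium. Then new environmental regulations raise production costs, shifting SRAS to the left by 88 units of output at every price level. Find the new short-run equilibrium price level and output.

P = 117, Y = 547

This is a negative supply shock: SRAS shifts left.
New SRAS: Y = 196 + 3P.
Set AD = SRAS: 1483 − 8P = 196 + 3P, so 1287 = 11P and P = 117.
Y = 1483 − 8·117 = 547.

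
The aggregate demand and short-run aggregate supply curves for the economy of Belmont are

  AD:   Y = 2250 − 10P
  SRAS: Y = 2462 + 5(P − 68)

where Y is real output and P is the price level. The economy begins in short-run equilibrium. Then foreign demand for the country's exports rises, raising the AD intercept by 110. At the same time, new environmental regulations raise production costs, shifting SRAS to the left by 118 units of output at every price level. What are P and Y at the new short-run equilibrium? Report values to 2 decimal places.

P = 23.73, Y = 2122.67

After both shocks: AD is Y = 2360 − 10P and SRAS is Y = 2004 + 5P.
Setting them equal: 356 = 15P, so P = 23.73.
Substituting into AD, Y = 2122.67.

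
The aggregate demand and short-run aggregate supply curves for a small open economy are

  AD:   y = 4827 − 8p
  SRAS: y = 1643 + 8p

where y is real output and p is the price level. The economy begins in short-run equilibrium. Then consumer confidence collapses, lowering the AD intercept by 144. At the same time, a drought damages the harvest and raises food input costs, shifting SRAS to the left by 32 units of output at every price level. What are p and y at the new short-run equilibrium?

p = 192, y = 3147

After both shocks: AD is y = 4683 − 8p and SRAS is y = 1611 + 8p.
Setting them equal: 3072 = 16p, so p = 192.
y = 4683 − 8·192 = 3147.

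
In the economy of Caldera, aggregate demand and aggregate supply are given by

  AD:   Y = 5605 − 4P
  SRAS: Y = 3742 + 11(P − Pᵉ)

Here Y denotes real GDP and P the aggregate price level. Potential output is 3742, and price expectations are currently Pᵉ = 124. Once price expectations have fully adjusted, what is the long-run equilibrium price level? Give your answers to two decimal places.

Short run: with Pᵉ = 124, SRAS is Y = 2378 + 11P. Setting AD = SRAS gives 3227 = 15P, so P = 215.13 and Y = 5605 − 4P = 4744.47.
Output 4744.47 is above potential 3742, so over time expected prices rise and SRAS shifts left until Y returns to 3742.
Long run: Y = 3742 on the AD curve gives 3742 = 5605 − 4P, so P = 465.75.

Long-run P = 465.75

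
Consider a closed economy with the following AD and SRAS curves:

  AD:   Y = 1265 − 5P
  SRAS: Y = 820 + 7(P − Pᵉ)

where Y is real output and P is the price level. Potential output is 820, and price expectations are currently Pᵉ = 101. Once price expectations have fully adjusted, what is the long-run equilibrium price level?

Long-run P = 89

Short run: with Pᵉ = 101, SRAS is Y = 113 + 7P. Setting AD = SRAS gives 1152 = 12P, so P = 96 and Y = 1265 − 5·96 = 785.
Output 785 is below potential 820, so over time expected prices fall and SRAS shifts right until Y returns to 820.
Long run: Y = 820 on the AD curve gives 820 = 1265 − 5P, so P = 89.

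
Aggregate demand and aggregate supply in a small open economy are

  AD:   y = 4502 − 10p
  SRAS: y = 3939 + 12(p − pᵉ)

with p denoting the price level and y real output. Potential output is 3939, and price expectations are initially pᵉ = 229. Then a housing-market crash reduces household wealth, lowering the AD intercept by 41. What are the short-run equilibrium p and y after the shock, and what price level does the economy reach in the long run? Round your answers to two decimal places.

Short run: p = 148.64, y = 2974.64. Long run: p = 52.20.

AD shifts left: new AD is y = 4461 − 10p. With pᵉ = 229, SRAS is y = 1191 + 12p.
Short run: 4461 − 10p = 1191 + 12p gives 3270 = 22p, so p = 148.64 and y = 4461 − 10p = 2974.64.
y = 2974.64 is below potential 3939; expectations adjust and SRAS shifts right until y = 3939.
Long run: on the new AD curve, 3939 = 4461 − 10p gives p = 52.20.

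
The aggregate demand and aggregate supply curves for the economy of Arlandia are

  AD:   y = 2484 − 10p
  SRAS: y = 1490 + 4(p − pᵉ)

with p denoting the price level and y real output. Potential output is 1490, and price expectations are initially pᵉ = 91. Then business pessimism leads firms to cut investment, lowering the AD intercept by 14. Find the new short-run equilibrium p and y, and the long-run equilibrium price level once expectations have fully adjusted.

Short run: p = 96, y = 1510. Long run: p = 98.

AD shifts left: new AD is y = 2470 − 10p. With pᵉ = 91, SRAS is y = 1126 + 4p.
Short run: 2470 − 10p = 1126 + 4p gives 1344 = 14p, so p = 96 and y = 2470 − 10·96 = 1510.
y = 1510 is above potential 1490; expectations adjust and SRAS shifts left until y = 1490.
Long run: on the new AD curve, 1490 = 2470 − 10p gives p = 98.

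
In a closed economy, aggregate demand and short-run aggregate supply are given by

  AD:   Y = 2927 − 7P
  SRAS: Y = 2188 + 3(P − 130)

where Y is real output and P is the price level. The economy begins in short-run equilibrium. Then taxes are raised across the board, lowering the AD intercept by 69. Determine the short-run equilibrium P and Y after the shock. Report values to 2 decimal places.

P = 106.00, Y = 2116.00

This is a negative demand shock: AD shifts left.
New AD: Y = 2858 − 7P.
SRAS can be written Y = 1798 + 3P.
Set AD = SRAS: 2858 − 7P = 1798 + 3P, so 1060 = 10P and P = 106.00.
Substituting into AD, Y = 2116.00.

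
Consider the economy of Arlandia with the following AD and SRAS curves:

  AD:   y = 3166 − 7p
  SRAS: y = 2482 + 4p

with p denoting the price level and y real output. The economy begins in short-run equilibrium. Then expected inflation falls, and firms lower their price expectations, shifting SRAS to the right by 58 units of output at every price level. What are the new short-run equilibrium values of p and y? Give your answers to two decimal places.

This is a positive supply shock: SRAS shifts right.
New SRAS: y = 2540 + 4p.
Set AD = SRAS: 3166 − 7p = 2540 + 4p, so 626 = 11p and p = 56.91.
Substituting into AD, y = 2767.64.

p = 56.91, y = 2767.64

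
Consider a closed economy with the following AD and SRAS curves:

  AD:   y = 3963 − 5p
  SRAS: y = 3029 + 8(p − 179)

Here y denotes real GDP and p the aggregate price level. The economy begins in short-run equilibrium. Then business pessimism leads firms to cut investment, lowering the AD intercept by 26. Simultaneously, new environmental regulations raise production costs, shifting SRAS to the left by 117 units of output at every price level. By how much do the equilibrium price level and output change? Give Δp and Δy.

After both shocks: AD is y = 3937 − 5p and SRAS is y = 1480 + 8p.
Setting them equal: 2457 = 13p, so p = 189.
y = 3937 − 5·189 = 2992.
Initially p = 182, y = 3053, so Δp = +7 and Δy = -61.

Δp = +7, Δy = -61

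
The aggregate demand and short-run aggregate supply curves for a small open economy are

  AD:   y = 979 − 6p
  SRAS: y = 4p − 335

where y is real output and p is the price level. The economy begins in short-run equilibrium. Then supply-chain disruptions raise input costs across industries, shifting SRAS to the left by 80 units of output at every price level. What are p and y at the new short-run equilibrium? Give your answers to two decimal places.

p = 139.40, y = 142.60

This is a negative supply shock: SRAS shifts left.
New SRAS: y = 4p − 415.
Set AD = SRAS: 979 − 6p = 4p − 415, so 1394 = 10p and p = 139.40.
Substituting into AD, y = 142.60.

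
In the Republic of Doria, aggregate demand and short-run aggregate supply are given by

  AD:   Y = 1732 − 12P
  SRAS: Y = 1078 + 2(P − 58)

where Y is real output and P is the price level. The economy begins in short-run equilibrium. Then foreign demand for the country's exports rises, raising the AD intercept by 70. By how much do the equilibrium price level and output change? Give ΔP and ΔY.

ΔP = +5, ΔY = +10

This is a positive demand shock: AD shifts right.
New AD: Y = 1802 − 12P.
SRAS can be written Y = 962 + 2P.
Set AD = SRAS: 1802 − 12P = 962 + 2P, so 840 = 14P and P = 60.
Y = 1802 − 12·60 = 1082.
Initially P = 55, Y = 1072, so ΔP = +5 and ΔY = +10.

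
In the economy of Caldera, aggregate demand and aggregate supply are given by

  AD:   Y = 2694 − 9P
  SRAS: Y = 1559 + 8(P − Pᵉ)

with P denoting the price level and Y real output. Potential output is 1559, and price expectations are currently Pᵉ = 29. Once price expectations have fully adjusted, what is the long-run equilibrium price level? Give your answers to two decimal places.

Long-run P = 126.11

Short run: with Pᵉ = 29, SRAS is Y = 1327 + 8P. Setting AD = SRAS gives 1367 = 17P, so P = 80.41 and Y = 2694 − 9P = 1970.29.
Output 1970.29 is above potential 1559, so over time expected prices rise and SRAS shifts left until Y returns to 1559.
Long run: Y = 1559 on the AD curve gives 1559 = 2694 − 9P, so P = 126.11.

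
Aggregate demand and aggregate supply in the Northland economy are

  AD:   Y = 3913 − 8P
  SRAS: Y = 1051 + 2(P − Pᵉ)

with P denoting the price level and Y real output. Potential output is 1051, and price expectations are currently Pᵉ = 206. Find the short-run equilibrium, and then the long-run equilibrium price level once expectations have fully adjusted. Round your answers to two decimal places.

Short run: with Pᵉ = 206, SRAS is Y = 639 + 2P. Setting AD = SRAS gives 3274 = 10P, so P = 327.40 and Y = 3913 − 8P = 1293.80.
Output 1293.80 is above potential 1051, so over time expected prices rise and SRAS shifts left until Y returns to 1051.
Long run: Y = 1051 on the AD curve gives 1051 = 3913 − 8P, so P = 357.75.

Short run: P = 327.40, Y = 1293.80. Long run: P = 357.75.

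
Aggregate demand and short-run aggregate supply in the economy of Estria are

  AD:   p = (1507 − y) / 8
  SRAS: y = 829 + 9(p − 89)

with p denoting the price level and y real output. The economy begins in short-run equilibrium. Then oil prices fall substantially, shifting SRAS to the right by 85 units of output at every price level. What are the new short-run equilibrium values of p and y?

p = 82, y = 851

This is a positive supply shock: SRAS shifts right.
New SRAS: y = 113 + 9p.
Set AD = SRAS: 1507 − 8p = 113 + 9p, so 1394 = 17p and p = 82.
y = 1507 − 8·82 = 851.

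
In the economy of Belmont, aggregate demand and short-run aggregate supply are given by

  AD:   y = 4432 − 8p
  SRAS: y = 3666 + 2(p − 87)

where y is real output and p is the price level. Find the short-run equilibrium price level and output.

Write SRAS as y = 3666 + 2p − 174 = 3492 + 2p.
Set AD = SRAS: 4432 − 8p = 3492 + 2p, so 940 = 10p and p = 94.
Then y = 4432 − 8·94 = 3680.

p = 94, y = 3680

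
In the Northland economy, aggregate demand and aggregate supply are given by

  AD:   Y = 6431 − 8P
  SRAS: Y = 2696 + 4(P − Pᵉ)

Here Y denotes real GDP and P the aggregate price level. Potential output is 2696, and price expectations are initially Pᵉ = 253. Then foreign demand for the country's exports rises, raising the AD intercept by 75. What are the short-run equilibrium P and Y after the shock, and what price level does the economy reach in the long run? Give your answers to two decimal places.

AD shifts right: new AD is Y = 6506 − 8P. With Pᵉ = 253, SRAS is Y = 1684 + 4P.
Short run: 6506 − 8P = 1684 + 4P gives 4822 = 12P, so P = 401.83 and Y = 6506 − 8P = 3291.33.
Y = 3291.33 is above potential 2696; expectations adjust and SRAS shifts left until Y = 2696.
Long run: on the new AD curve, 2696 = 6506 − 8P gives P = 476.25.

Short run: P = 401.83, Y = 3291.33. Long run: P = 476.25.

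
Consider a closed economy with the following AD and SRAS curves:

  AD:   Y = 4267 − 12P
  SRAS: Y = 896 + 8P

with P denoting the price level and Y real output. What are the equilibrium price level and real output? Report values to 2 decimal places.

Set AD = SRAS: 4267 − 12P = 896 + 8P, so 3371 = 20P and P = 168.55.
Substituting into AD, Y = 4267 − 12P = 2244.40.

P = 168.55, Y = 2244.40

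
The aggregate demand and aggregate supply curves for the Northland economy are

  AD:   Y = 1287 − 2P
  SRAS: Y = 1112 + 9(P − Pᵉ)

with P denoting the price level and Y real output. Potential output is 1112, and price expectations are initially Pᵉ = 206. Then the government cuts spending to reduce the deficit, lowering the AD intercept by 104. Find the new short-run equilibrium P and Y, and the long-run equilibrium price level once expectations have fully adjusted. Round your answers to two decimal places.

AD shifts left: new AD is Y = 1183 − 2P. With Pᵉ = 206, SRAS is Y = 9P − 742.
Short run: 1183 − 2P = 9P − 742 gives 1925 = 11P, so P = 175.00 and Y = 1183 − 2P = 833.00.
Y = 833.00 is below potential 1112; expectations adjust and SRAS shifts right until Y = 1112.
Long run: on the new AD curve, 1112 = 1183 − 2P gives P = 35.50.

Short run: P = 175.00, Y = 833.00. Long run: P = 35.50.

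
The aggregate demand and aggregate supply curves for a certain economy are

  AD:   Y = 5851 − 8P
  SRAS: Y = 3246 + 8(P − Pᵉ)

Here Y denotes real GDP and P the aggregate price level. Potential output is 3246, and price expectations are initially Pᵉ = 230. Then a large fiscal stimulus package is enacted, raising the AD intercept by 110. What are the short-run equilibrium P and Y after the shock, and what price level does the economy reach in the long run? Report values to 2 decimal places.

Short run: P = 284.69, Y = 3683.50. Long run: P = 339.38.

AD shifts right: new AD is Y = 5961 − 8P. With Pᵉ = 230, SRAS is Y = 1406 + 8P.
Short run: 5961 − 8P = 1406 + 8P gives 4555 = 16P, so P = 284.69 and Y = 5961 − 8P = 3683.50.
Y = 3683.50 is above potential 3246; expectations adjust and SRAS shifts left until Y = 3246.
Long run: on the new AD curve, 3246 = 5961 − 8P gives P = 339.38.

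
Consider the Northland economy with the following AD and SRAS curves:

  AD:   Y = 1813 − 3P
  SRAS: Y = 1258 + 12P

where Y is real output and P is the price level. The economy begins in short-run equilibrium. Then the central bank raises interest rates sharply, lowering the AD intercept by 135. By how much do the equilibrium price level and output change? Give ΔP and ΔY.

This is a negative demand shock: AD shifts left.
New AD: Y = 1678 − 3P.
Set AD = SRAS: 1678 − 3P = 1258 + 12P, so 420 = 15P and P = 28.
Y = 1678 − 3·28 = 1594.
Initially P = 37, Y = 1702, so ΔP = -9 and ΔY = -108.

ΔP = -9, ΔY = -108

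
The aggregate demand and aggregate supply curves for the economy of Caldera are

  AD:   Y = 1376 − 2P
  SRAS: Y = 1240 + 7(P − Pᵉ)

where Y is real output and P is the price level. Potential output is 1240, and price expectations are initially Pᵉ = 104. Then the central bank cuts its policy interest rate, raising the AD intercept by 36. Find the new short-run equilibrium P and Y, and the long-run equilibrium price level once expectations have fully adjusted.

AD shifts right: new AD is Y = 1412 − 2P. With Pᵉ = 104, SRAS is Y = 512 + 7P.
Short run: 1412 − 2P = 512 + 7P gives 900 = 9P, so P = 100 and Y = 1412 − 2·100 = 1212.
Y = 1212 is below potential 1240; expectations adjust and SRAS shifts right until Y = 1240.
Long run: on the new AD curve, 1240 = 1412 − 2P gives P = 86.

Short run: P = 100, Y = 1212. Long run: P = 86.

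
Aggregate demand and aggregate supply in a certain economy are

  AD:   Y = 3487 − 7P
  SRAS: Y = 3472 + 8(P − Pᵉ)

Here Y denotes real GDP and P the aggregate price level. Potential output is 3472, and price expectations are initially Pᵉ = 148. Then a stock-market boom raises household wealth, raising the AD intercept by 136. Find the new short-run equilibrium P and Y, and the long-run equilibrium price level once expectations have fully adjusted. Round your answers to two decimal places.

AD shifts right: new AD is Y = 3623 − 7P. With Pᵉ = 148, SRAS is Y = 2288 + 8P.
Short run: 3623 − 7P = 2288 + 8P gives 1335 = 15P, so P = 89.00 and Y = 3623 − 7P = 3000.00.
Y = 3000.00 is below potential 3472; expectations adjust and SRAS shifts right until Y = 3472.
Long run: on the new AD curve, 3472 = 3623 − 7P gives P = 21.57.

Short run: P = 89.00, Y = 3000.00. Long run: P = 21.57.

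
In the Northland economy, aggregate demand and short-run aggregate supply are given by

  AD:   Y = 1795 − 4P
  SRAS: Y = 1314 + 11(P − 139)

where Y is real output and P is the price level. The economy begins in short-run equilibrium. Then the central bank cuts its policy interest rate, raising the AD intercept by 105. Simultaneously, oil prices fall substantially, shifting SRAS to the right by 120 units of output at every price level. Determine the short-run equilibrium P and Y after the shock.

After both shocks: AD is Y = 1900 − 4P and SRAS is Y = 11P − 95.
Setting them equal: 1995 = 15P, so P = 133.
Y = 1900 − 4·133 = 1368.

P = 133, Y = 1368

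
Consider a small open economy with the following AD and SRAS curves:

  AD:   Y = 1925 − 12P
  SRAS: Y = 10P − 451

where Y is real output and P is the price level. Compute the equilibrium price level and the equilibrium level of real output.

P = 108, Y = 629

Set AD = SRAS: 1925 − 12P = 10P − 451, so 2376 = 22P and P = 108.
Then Y = 1925 − 12·108 = 629.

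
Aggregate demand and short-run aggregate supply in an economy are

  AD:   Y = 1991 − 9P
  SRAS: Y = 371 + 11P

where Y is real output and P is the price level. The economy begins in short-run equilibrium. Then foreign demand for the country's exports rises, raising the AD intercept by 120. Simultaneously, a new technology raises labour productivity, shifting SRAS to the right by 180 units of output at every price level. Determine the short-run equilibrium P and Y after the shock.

After both shocks: AD is Y = 2111 − 9P and SRAS is Y = 551 + 11P.
Setting them equal: 1560 = 20P, so P = 78.
Y = 2111 − 9·78 = 1409.

P = 78, Y = 1409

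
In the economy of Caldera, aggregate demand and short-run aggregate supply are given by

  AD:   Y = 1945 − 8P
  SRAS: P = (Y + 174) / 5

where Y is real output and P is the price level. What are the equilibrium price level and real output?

Rearrange SRAS to Y = 5P − 174.
Set AD = SRAS: 1945 − 8P = 5P − 174, so 2119 = 13P and P = 163.
Then Y = 1945 − 8·163 = 641.

P = 163, Y = 641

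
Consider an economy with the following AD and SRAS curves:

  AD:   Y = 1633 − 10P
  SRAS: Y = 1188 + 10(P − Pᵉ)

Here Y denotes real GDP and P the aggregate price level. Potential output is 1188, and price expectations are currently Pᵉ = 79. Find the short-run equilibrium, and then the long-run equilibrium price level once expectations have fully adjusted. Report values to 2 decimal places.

Short run: P = 61.75, Y = 1015.50. Long run: P = 44.50.

Short run: with Pᵉ = 79, SRAS is Y = 398 + 10P. Setting AD = SRAS gives 1235 = 20P, so P = 61.75 and Y = 1633 − 10P = 1015.50.
Output 1015.50 is below potential 1188, so over time expected prices fall and SRAS shifts right until Y returns to 1188.
Long run: Y = 1188 on the AD curve gives 1188 = 1633 − 10P, so P = 44.50.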